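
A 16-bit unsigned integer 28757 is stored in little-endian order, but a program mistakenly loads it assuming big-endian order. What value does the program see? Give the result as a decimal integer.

28757 in 16-bit hexadecimal is 0x7055.
Stored little-endian, the bytes at ascending addresses are 55 70.
Read back as big-endian, the last byte is least significant, giving 0x5570.
0x5570 = 21872.

21872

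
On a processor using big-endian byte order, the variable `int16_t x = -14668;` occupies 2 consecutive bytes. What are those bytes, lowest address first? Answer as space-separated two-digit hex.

Two's complement of -14668 in 16 bits: 14668 = 0x394C; invert → 0xC6B3; add 1 → 0xC6B4.
Split into bytes (most-significant first): C6 B4.
Big-endian stores the most-significant byte at the lowest address.
So the memory order matches the most-significant-first order: C6 B4.

C6 B4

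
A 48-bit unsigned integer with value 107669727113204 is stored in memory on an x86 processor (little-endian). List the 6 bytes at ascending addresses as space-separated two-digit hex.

107669727113204 in hexadecimal, padded to 48 bits, is 0x61ECCFD66FF4.
Split into bytes (most-significant first): 61 EC CF D6 6F F4.
Little-endian: lowest address holds the least-significant byte.
So at ascending addresses the bytes are F4 6F D6 CF EC 61.

F4 6F D6 CF EC 61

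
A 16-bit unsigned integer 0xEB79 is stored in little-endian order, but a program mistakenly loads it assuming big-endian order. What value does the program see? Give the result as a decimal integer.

31211

Stored little-endian, the bytes at ascending addresses are 79 EB.
Read back as big-endian, the last byte is least significant, giving 0x79EB.
0x79EB = 31211.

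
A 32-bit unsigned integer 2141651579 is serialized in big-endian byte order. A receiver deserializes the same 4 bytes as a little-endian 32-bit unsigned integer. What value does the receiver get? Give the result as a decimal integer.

2063771519

2141651579 in 32-bit hexadecimal is 0x7FA7027B.
Stored big-endian, the bytes at ascending addresses are 7F A7 02 7B.
Read back as little-endian, the first byte is least significant, giving 0x7B02A77F.
0x7B02A77F = 2063771519.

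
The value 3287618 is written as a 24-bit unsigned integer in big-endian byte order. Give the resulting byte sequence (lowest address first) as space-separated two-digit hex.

3287618 in hexadecimal, padded to 24 bits, is 0x322A42.
Split into bytes (most-significant first): 32 2A 42.
In big-endian order the high byte comes first in memory.
So the memory order matches the most-significant-first order: 32 2A 42.

32 2A 42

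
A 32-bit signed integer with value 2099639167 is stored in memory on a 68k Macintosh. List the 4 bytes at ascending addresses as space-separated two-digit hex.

2099639167 in hexadecimal, padded to 32 bits, is 0x7D25F37F.
Split into bytes (most-significant first): 7D 25 F3 7F.
In big-endian order the high byte comes first in memory.
So the memory order matches the most-significant-first order: 7D 25 F3 7F.

7D 25 F3 7F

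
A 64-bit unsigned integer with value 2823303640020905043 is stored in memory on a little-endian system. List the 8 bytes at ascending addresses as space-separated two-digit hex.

2823303640020905043 in hexadecimal, padded to 64 bits, is 0x272E63B3BC836C53.
Split into bytes (most-significant first): 27 2E 63 B3 BC 83 6C 53.
Little-endian: lowest address holds the least-significant byte.
So at ascending addresses the bytes are 53 6C 83 BC B3 63 2E 27.

53 6C 83 BC B3 63 2E 27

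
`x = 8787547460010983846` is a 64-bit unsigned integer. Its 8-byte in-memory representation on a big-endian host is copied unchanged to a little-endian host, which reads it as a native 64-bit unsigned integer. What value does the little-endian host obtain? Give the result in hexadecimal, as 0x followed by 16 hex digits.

8787547460010983846 in 64-bit hexadecimal is 0x79F3A3DB40D741A6.
Stored big-endian, the bytes at ascending addresses are 79 F3 A3 DB 40 D7 41 A6.
Read back as little-endian, the first byte is least significant, giving 0xA641D740DBA3F379.

0xA641D740DBA3F379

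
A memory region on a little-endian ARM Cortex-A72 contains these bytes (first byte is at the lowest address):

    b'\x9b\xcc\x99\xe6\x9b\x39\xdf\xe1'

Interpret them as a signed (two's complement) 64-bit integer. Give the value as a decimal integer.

Little-endian stores the least-significant byte at the lowest address.
Reassemble most-significant byte first: E1 DF 39 9B E6 99 CC 9B → 0xE1DF399BE699CC9B.
Top bit is set, so as a signed 64-bit value this is 0xE1DF399BE699CC9B − 2^64 = -2170953153617736549.

-2170953153617736549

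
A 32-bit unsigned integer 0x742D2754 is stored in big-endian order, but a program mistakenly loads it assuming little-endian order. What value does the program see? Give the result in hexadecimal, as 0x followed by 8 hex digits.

0x54272D74

Stored big-endian, the bytes at ascending addresses are 74 2D 27 54.
Read back as little-endian, the first byte is least significant, giving 0x54272D74.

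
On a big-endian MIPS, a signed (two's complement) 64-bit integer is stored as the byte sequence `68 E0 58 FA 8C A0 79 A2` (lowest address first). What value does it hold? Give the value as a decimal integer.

7557138007852087714

Big-endian stores the most-significant byte at the lowest address.
The bytes are already most-significant first: 0x68E058FA8CA079A2.
0x68E058FA8CA079A2 = 7557138007852087714.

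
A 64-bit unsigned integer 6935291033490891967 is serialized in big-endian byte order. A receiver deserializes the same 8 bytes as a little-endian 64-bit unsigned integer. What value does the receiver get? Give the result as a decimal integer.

6935291033490891967 in 64-bit hexadecimal is 0x603F1A73412D24BF.
Stored big-endian, the bytes at ascending addresses are 60 3F 1A 73 41 2D 24 BF.
Read back as little-endian, the first byte is least significant, giving 0xBF242D41731A3F60.
0xBF242D41731A3F60 = 13773183319533043552.

13773183319533043552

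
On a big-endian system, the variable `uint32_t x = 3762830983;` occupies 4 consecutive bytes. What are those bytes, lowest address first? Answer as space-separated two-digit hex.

E0 48 3E 87

3762830983 in hexadecimal, padded to 32 bits, is 0xE0483E87.
Split into bytes (most-significant first): E0 48 3E 87.
Big-endian stores the most-significant byte at the lowest address.
So the memory order matches the most-significant-first order: E0 48 3E 87.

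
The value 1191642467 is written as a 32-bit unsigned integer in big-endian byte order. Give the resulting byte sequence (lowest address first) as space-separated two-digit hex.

47 07 05 63

1191642467 in hexadecimal, padded to 32 bits, is 0x47070563.
Split into bytes (most-significant first): 47 07 05 63.
Big-endian: lowest address holds the most-significant byte.
So the memory order matches the most-significant-first order: 47 07 05 63.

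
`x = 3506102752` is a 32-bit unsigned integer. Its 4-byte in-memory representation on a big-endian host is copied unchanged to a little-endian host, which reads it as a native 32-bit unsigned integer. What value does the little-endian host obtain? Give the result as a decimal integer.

3772906192

3506102752 in 32-bit hexadecimal is 0xD0FAE1E0.
Stored big-endian, the bytes at ascending addresses are D0 FA E1 E0.
Read back as little-endian, the first byte is least significant, giving 0xE0E1FAD0.
0xE0E1FAD0 = 3772906192.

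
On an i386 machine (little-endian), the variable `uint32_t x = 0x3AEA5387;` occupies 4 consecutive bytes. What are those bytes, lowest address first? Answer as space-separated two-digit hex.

87 53 EA 3A

Split into bytes (most-significant first): 3A EA 53 87.
Little-endian: lowest address holds the least-significant byte.
So at ascending addresses the bytes are 87 53 EA 3A.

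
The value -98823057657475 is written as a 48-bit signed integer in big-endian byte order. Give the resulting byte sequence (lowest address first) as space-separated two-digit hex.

Two's complement of -98823057657475 in 48 bits: 98823057657475 = 0x59E1093F4E83; invert → 0xA61EF6C0B17C; add 1 → 0xA61EF6C0B17D.
Split into bytes (most-significant first): A6 1E F6 C0 B1 7D.
Big-endian stores the most-significant byte at the lowest address.
So the memory order matches the most-significant-first order: A6 1E F6 C0 B1 7D.

A6 1E F6 C0 B1 7D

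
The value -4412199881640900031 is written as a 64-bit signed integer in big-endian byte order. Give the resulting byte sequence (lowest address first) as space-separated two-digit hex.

Two's complement of -4412199881640900031 in 64 bits: 4412199881640900031 = 0x3D3B486A5F39F5BF; invert → 0xC2C4B795A0C60A40; add 1 → 0xC2C4B795A0C60A41.
Split into bytes (most-significant first): C2 C4 B7 95 A0 C6 0A 41.
In big-endian order the high byte comes first in memory.
So the memory order matches the most-significant-first order: C2 C4 B7 95 A0 C6 0A 41.

C2 C4 B7 95 A0 C6 0A 41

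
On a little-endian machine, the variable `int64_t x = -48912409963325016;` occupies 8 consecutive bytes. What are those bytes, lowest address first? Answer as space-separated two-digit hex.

Two's complement of -48912409963325016 in 64 bits: 48912409963325016 = 0x00ADC593E4F8E658; invert → 0xFF523A6C1B0719A7; add 1 → 0xFF523A6C1B0719A8.
Split into bytes (most-significant first): FF 52 3A 6C 1B 07 19 A8.
In little-endian order the low byte comes first in memory.
So at ascending addresses the bytes are A8 19 07 1B 6C 3A 52 FF.

A8 19 07 1B 6C 3A 52 FF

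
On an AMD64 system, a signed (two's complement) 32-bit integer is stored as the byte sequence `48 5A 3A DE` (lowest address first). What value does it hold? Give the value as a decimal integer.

Little-endian stores the least-significant byte at the lowest address.
Reassemble most-significant byte first: DE 3A 5A 48 → 0xDE3A5A48.
Top bit is set, so as a signed 32-bit value this is 0xDE3A5A48 − 2^32 = -566601144.

-566601144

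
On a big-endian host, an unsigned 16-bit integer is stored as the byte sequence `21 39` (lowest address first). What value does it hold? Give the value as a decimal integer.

In big-endian order the high byte comes first in memory.
The bytes are already most-significant first: 0x2139.
0x2139 = 8505.

8505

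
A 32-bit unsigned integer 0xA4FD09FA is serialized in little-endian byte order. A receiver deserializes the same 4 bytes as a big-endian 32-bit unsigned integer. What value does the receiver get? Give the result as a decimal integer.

Stored little-endian, the bytes at ascending addresses are FA 09 FD A4.
Read back as big-endian, the last byte is least significant, giving 0xFA09FDA4.
0xFA09FDA4 = 4194958756.

4194958756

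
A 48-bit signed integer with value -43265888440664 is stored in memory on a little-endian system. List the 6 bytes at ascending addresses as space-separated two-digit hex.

A8 AE 16 60 A6 D8

Two's complement of -43265888440664 in 48 bits: 43265888440664 = 0x27599FE95158; invert → 0xD8A66016AEA7; add 1 → 0xD8A66016AEA8.
Split into bytes (most-significant first): D8 A6 60 16 AE A8.
Little-endian: lowest address holds the least-significant byte.
So at ascending addresses the bytes are A8 AE 16 60 A6 D8.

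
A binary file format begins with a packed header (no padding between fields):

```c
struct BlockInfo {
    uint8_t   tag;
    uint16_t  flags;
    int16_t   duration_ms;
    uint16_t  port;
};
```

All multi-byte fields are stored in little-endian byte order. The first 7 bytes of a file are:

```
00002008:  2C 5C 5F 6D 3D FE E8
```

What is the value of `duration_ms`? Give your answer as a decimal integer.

`duration_ms` follows `tag` (1 B), `flags` (2 B), so it starts at offset 1 + 2 = 3 and occupies 2 bytes.
Bytes at offsets 3..4: 6D 3D.
Little-endian stores the least-significant byte at the lowest address.
Reassemble most-significant byte first: 3D 6D → 0x3D6D.
0x3D6D = 15725.

15725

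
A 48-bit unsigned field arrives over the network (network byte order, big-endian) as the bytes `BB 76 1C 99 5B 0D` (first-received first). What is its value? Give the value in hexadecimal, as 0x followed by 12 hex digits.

Big-endian stores the most-significant byte at the lowest address.
The bytes are already most-significant first: 0xBB761C995B0D.

0xBB761C995B0D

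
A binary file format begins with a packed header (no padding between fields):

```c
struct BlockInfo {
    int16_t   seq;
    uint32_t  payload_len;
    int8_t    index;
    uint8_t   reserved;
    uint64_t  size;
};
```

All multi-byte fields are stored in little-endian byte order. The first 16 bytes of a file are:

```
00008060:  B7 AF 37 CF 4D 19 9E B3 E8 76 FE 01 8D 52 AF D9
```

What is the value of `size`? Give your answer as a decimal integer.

`size` follows `seq` (2 B), `payload_len` (4 B), `index` (1 B), `reserved` (1 B), so it starts at offset 2 + 4 + 1 + 1 = 8 and occupies 8 bytes.
Bytes at offsets 8..15: E8 76 FE 01 8D 52 AF D9.
Little-endian stores the least-significant byte at the lowest address.
Reassemble most-significant byte first: D9 AF 52 8D 01 FE 76 E8 → 0xD9AF528D01FE76E8.
0xD9AF528D01FE76E8 = 15685846792732047080.

15685846792732047080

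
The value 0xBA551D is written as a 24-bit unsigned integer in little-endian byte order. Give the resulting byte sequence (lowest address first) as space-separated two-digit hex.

1D 55 BA

Split into bytes (most-significant first): BA 55 1D.
Little-endian stores the least-significant byte at the lowest address.
So at ascending addresses the bytes are 1D 55 BA.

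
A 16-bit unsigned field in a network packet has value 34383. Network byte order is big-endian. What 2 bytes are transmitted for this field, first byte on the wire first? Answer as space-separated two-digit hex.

34383 in hexadecimal, padded to 16 bits, is 0x864F.
Split into bytes (most-significant first): 86 4F.
Big-endian stores the most-significant byte at the lowest address.
So the memory order matches the most-significant-first order: 86 4F.

86 4F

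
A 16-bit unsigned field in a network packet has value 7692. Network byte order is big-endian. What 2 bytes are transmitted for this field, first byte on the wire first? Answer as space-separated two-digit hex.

7692 in hexadecimal, padded to 16 bits, is 0x1E0C.
Split into bytes (most-significant first): 1E 0C.
Big-endian: lowest address holds the most-significant byte.
So the memory order matches the most-significant-first order: 1E 0C.

1E 0C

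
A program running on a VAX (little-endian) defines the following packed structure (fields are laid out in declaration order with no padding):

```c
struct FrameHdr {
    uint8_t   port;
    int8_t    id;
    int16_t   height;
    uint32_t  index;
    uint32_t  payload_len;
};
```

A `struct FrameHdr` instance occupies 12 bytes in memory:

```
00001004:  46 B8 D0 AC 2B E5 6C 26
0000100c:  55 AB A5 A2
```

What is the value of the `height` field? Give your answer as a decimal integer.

-21296

`height` follows `port` (1 B), `id` (1 B), so it starts at offset 1 + 1 = 2 and occupies 2 bytes.
Bytes at offsets 2..3: D0 AC.
Little-endian stores the least-significant byte at the lowest address.
Reassemble most-significant byte first: AC D0 → 0xACD0.
Top bit is set, so as a signed 16-bit value this is 0xACD0 − 2^16 = -21296.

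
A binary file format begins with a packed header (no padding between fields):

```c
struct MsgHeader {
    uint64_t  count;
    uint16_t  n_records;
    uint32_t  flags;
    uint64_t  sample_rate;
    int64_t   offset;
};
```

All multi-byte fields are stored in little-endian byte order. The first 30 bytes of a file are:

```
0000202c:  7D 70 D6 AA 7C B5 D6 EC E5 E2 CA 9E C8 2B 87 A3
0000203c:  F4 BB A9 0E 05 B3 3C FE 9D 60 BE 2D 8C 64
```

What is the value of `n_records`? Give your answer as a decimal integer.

58085

`n_records` follows `count` (8 bytes), so it starts at byte offset 8 and occupies 2 bytes.
Bytes at offsets 8..9: E5 E2.
In little-endian order the low byte comes first in memory.
Reassemble most-significant byte first: E2 E5 → 0xE2E5.
0xE2E5 = 58085.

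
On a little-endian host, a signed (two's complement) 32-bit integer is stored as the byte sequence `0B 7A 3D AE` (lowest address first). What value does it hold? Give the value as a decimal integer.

Little-endian stores the least-significant byte at the lowest address.
Reassemble most-significant byte first: AE 3D 7A 0B → 0xAE3D7A0B.
Top bit is set, so as a signed 32-bit value this is 0xAE3D7A0B − 2^32 = -1371702773.

-1371702773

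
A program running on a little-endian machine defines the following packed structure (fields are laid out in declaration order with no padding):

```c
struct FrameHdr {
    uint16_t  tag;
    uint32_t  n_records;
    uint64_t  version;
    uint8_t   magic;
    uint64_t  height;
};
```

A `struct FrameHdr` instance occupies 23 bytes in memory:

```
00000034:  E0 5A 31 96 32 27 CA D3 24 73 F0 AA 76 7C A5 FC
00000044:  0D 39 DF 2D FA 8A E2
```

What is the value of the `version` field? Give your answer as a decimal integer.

`version` follows `tag` (2 B), `n_records` (4 B), so it starts at offset 2 + 4 = 6 and occupies 8 bytes.
Bytes at offsets 6..13: CA D3 24 73 F0 AA 76 7C.
Little-endian stores the least-significant byte at the lowest address.
Reassemble most-significant byte first: 7C 76 AA F0 73 24 D3 CA → 0x7C76AAF07324D3CA.
0x7C76AAF07324D3CA = 8968543657655587786.

8968543657655587786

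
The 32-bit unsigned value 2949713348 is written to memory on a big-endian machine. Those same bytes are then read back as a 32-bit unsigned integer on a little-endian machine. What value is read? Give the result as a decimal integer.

3289239983

2949713348 in 32-bit hexadecimal is 0xAFD10DC4.
Stored big-endian, the bytes at ascending addresses are AF D1 0D C4.
Read back as little-endian, the first byte is least significant, giving 0xC40DD1AF.
0xC40DD1AF = 3289239983.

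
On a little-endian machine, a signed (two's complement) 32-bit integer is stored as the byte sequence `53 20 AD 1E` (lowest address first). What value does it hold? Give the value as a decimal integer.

Little-endian: lowest address holds the least-significant byte.
Reassemble most-significant byte first: 1E AD 20 53 → 0x1EAD2053.
0x1EAD2053 = 514662483.

514662483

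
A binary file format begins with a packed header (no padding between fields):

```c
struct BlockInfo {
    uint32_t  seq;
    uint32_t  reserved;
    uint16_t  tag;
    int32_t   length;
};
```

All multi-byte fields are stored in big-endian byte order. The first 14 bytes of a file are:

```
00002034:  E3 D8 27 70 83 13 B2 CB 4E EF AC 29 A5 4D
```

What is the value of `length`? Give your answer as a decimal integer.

-1406556851

`length` follows `seq` (4 B), `reserved` (4 B), `tag` (2 B), so it starts at offset 4 + 4 + 2 = 10 and occupies 4 bytes.
Bytes at offsets 10..13: AC 29 A5 4D.
Big-endian stores the most-significant byte at the lowest address.
The bytes are already most-significant first: 0xAC29A54D.
Top bit is set, so as a signed 32-bit value this is 0xAC29A54D − 2^32 = -1406556851.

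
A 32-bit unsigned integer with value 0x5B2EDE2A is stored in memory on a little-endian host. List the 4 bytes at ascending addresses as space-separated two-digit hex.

Split into bytes (most-significant first): 5B 2E DE 2A.
Little-endian: lowest address holds the least-significant byte.
So at ascending addresses the bytes are 2A DE 2E 5B.

2A DE 2E 5B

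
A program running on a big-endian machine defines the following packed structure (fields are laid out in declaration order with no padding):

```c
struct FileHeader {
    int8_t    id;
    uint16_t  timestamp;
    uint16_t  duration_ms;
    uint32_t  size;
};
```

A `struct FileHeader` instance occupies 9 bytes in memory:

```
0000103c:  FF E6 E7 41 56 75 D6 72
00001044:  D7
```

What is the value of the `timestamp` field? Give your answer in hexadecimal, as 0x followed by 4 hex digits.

`timestamp` follows `id` (1 byte), so it starts at byte offset 1 and occupies 2 bytes.
Bytes at offsets 1..2: E6 E7.
Big-endian stores the most-significant byte at the lowest address.
The bytes are already most-significant first: 0xE6E7.

0xE6E7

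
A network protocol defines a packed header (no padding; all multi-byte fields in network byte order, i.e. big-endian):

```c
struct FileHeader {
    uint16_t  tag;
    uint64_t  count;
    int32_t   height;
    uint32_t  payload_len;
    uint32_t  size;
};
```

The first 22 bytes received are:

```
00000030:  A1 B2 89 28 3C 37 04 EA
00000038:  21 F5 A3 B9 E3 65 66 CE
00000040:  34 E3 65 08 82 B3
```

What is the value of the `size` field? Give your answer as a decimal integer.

`size` follows `tag` (2 B), `count` (8 B), `height` (4 B), `payload_len` (4 B), so it starts at offset 2 + 8 + 4 + 4 = 18 and occupies 4 bytes.
Bytes at offsets 18..21: 65 08 82 B3.
Big-endian stores the most-significant byte at the lowest address.
The bytes are already most-significant first: 0x650882B3.
0x650882B3 = 1695056563.

1695056563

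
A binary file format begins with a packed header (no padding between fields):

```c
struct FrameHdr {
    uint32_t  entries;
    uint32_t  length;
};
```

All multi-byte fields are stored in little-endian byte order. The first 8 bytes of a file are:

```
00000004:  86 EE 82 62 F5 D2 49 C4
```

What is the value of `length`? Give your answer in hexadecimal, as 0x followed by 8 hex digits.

0xC449D2F5

`length` follows `entries` (4 bytes), so it starts at byte offset 4 and occupies 4 bytes.
Bytes at offsets 4..7: F5 D2 49 C4.
Little-endian stores the least-significant byte at the lowest address.
Reassemble most-significant byte first: C4 49 D2 F5 → 0xC449D2F5.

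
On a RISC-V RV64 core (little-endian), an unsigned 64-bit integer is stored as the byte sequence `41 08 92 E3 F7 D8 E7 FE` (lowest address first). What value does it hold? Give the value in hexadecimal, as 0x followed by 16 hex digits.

Little-endian stores the least-significant byte at the lowest address.
Reassemble most-significant byte first: FE E7 D8 F7 E3 92 08 41 → 0xFEE7D8F7E3920841.

0xFEE7D8F7E3920841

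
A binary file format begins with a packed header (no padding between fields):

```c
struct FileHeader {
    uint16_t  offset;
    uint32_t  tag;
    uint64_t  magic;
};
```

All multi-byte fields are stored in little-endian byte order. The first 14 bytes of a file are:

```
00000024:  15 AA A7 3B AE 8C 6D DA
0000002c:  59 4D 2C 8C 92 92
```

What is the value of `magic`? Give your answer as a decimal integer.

`magic` follows `offset` (2 B), `tag` (4 B), so it starts at offset 2 + 4 = 6 and occupies 8 bytes.
Bytes at offsets 6..13: 6D DA 59 4D 2C 8C 92 92.
Little-endian: lowest address holds the least-significant byte.
Reassemble most-significant byte first: 92 92 8C 2C 4D 59 DA 6D → 0x92928C2C4D59DA6D.
0x92928C2C4D59DA6D = 10561658198041418349.

10561658198041418349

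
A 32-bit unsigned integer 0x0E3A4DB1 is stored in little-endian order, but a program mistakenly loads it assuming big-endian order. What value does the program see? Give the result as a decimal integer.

Stored little-endian, the bytes at ascending addresses are B1 4D 3A 0E.
Read back as big-endian, the last byte is least significant, giving 0xB14D3A0E.
0xB14D3A0E = 2974628366.

2974628366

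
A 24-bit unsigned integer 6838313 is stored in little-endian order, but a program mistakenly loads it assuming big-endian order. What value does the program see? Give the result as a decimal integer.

2709608

6838313 in 24-bit hexadecimal is 0x685829.
Stored little-endian, the bytes at ascending addresses are 29 58 68.
Read back as big-endian, the last byte is least significant, giving 0x295868.
0x295868 = 2709608.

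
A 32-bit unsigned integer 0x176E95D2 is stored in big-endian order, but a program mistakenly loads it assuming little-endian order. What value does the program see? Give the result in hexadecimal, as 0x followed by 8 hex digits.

0xD2956E17

Stored big-endian, the bytes at ascending addresses are 17 6E 95 D2.
Read back as little-endian, the first byte is least significant, giving 0xD2956E17.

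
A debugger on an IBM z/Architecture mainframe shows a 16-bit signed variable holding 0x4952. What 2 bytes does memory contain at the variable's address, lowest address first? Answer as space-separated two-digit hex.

49 52

Split into bytes (most-significant first): 49 52.
Big-endian stores the most-significant byte at the lowest address.
So the memory order matches the most-significant-first order: 49 52.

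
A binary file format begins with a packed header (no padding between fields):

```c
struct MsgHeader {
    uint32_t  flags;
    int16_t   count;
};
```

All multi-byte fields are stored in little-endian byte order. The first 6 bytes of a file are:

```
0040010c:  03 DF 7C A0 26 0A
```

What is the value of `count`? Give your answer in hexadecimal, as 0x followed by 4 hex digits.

`count` follows `flags` (4 bytes), so it starts at byte offset 4 and occupies 2 bytes.
Bytes at offsets 4..5: 26 0A.
Little-endian: lowest address holds the least-significant byte.
Reassemble most-significant byte first: 0A 26 → 0x0A26.

0x0A26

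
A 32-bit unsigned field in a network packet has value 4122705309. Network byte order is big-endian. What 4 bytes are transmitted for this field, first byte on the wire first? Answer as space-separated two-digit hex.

4122705309 in hexadecimal, padded to 32 bits, is 0xF5BB7D9D.
Split into bytes (most-significant first): F5 BB 7D 9D.
Big-endian stores the most-significant byte at the lowest address.
So the memory order matches the most-significant-first order: F5 BB 7D 9D.

F5 BB 7D 9D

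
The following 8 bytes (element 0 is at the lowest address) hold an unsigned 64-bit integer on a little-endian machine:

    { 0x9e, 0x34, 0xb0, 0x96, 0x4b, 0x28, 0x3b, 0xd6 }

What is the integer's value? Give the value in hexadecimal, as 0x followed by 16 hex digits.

0xD63B284B96B0349E

In little-endian order the low byte comes first in memory.
Reassemble most-significant byte first: D6 3B 28 4B 96 B0 34 9E → 0xD63B284B96B0349E.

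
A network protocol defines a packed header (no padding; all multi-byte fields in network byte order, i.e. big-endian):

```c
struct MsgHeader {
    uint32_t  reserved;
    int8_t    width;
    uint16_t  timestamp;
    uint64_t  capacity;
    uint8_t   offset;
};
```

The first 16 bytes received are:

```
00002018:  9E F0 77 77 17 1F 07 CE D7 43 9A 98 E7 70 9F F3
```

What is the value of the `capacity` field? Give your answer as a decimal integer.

14904455823075274911

`capacity` follows `reserved` (4 B), `width` (1 B), `timestamp` (2 B), so it starts at offset 4 + 1 + 2 = 7 and occupies 8 bytes.
Bytes at offsets 7..14: CE D7 43 9A 98 E7 70 9F.
In big-endian order the high byte comes first in memory.
The bytes are already most-significant first: 0xCED7439A98E7709F.
0xCED7439A98E7709F = 14904455823075274911.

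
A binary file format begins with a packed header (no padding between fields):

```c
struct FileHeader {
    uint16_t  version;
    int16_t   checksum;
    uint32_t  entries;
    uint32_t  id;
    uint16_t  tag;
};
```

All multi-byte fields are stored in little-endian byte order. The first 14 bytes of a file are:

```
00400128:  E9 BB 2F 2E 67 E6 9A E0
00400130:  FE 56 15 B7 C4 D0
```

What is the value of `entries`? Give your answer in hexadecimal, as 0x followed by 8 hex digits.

`entries` follows `version` (2 B), `checksum` (2 B), so it starts at offset 2 + 2 = 4 and occupies 4 bytes.
Bytes at offsets 4..7: 67 E6 9A E0.
Little-endian: lowest address holds the least-significant byte.
Reassemble most-significant byte first: E0 9A E6 67 → 0xE09AE667.

0xE09AE667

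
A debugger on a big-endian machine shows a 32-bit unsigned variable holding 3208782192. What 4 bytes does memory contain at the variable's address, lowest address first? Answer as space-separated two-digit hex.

3208782192 in hexadecimal, padded to 32 bits, is 0xBF422170.
Split into bytes (most-significant first): BF 42 21 70.
Big-endian: lowest address holds the most-significant byte.
So the memory order matches the most-significant-first order: BF 42 21 70.

BF 42 21 70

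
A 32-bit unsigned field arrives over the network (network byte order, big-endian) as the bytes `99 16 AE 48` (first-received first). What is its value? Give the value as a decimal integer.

2568400456

Big-endian stores the most-significant byte at the lowest address.
The bytes are already most-significant first: 0x9916AE48.
0x9916AE48 = 2568400456.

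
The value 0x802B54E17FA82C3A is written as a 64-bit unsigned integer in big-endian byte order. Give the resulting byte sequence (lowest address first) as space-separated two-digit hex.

Split into bytes (most-significant first): 80 2B 54 E1 7F A8 2C 3A.
Big-endian: lowest address holds the most-significant byte.
So the memory order matches the most-significant-first order: 80 2B 54 E1 7F A8 2C 3A.

80 2B 54 E1 7F A8 2C 3A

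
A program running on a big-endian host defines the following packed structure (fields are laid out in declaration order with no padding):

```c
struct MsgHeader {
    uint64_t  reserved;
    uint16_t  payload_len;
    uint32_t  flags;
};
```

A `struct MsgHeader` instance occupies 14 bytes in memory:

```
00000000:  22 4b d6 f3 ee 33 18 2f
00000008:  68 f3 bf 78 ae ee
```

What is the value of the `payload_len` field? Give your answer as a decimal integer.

26867

`payload_len` follows `reserved` (8 bytes), so it starts at byte offset 8 and occupies 2 bytes.
Bytes at offsets 8..9: 68 F3.
Big-endian: lowest address holds the most-significant byte.
The bytes are already most-significant first: 0x68F3.
0x68F3 = 26867.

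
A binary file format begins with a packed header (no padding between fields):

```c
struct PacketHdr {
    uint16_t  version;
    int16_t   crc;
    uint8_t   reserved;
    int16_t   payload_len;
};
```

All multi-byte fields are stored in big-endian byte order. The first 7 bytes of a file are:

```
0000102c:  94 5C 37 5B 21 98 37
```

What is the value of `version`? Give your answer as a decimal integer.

37980

`version` is the first field, at byte offset 0, occupying 2 bytes.
Bytes at offsets 0..1: 94 5C.
Big-endian: lowest address holds the most-significant byte.
The bytes are already most-significant first: 0x945C.
0x945C = 37980.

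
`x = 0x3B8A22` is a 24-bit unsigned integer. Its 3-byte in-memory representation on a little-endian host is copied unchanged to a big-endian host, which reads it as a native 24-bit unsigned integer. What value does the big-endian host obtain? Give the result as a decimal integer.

Stored little-endian, the bytes at ascending addresses are 22 8A 3B.
Read back as big-endian, the last byte is least significant, giving 0x228A3B.
0x228A3B = 2263611.

2263611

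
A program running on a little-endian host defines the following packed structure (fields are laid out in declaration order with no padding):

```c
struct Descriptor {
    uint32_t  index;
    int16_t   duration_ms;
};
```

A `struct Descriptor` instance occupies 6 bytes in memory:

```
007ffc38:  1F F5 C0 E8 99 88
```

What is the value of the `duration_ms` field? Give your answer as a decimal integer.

`duration_ms` follows `index` (4 bytes), so it starts at byte offset 4 and occupies 2 bytes.
Bytes at offsets 4..5: 99 88.
In little-endian order the low byte comes first in memory.
Reassemble most-significant byte first: 88 99 → 0x8899.
Top bit is set, so as a signed 16-bit value this is 0x8899 − 2^16 = -30567.

-30567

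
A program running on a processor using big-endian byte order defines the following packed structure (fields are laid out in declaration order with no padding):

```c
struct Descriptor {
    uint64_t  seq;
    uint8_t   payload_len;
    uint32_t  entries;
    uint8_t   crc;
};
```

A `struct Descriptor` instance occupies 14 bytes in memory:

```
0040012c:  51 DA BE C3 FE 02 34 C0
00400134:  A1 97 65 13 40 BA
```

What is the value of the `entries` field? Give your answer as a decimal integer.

`entries` follows `seq` (8 B), `payload_len` (1 B), so it starts at offset 8 + 1 = 9 and occupies 4 bytes.
Bytes at offsets 9..12: 97 65 13 40.
Big-endian: lowest address holds the most-significant byte.
The bytes are already most-significant first: 0x97651340.
0x97651340 = 2539983680.

2539983680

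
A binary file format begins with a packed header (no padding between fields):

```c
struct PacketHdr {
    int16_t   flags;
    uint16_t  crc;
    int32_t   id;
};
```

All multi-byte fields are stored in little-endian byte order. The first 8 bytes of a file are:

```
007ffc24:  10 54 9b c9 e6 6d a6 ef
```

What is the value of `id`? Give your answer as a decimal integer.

-274305562

`id` follows `flags` (2 B), `crc` (2 B), so it starts at offset 2 + 2 = 4 and occupies 4 bytes.
Bytes at offsets 4..7: E6 6D A6 EF.
Little-endian stores the least-significant byte at the lowest address.
Reassemble most-significant byte first: EF A6 6D E6 → 0xEFA66DE6.
Top bit is set, so as a signed 32-bit value this is 0xEFA66DE6 − 2^32 = -274305562.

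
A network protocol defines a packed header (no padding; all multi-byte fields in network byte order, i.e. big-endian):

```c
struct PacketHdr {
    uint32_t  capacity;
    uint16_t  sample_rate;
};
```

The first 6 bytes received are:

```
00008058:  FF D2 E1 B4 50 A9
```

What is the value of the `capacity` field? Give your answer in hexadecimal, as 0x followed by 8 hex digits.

0xFFD2E1B4

`capacity` is the first field, at byte offset 0, occupying 4 bytes.
Bytes at offsets 0..3: FF D2 E1 B4.
Big-endian stores the most-significant byte at the lowest address.
The bytes are already most-significant first: 0xFFD2E1B4.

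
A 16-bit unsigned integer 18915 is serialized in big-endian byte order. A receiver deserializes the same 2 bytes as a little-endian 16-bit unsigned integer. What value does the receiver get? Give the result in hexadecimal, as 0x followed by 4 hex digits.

18915 in 16-bit hexadecimal is 0x49E3.
Stored big-endian, the bytes at ascending addresses are 49 E3.
Read back as little-endian, the first byte is least significant, giving 0xE349.

0xE349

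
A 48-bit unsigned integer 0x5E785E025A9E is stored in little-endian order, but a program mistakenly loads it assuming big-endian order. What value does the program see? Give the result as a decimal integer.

Stored little-endian, the bytes at ascending addresses are 9E 5A 02 5E 78 5E.
Read back as big-endian, the last byte is least significant, giving 0x9E5A025E785E.
0x9E5A025E785E = 174109423990878.

174109423990878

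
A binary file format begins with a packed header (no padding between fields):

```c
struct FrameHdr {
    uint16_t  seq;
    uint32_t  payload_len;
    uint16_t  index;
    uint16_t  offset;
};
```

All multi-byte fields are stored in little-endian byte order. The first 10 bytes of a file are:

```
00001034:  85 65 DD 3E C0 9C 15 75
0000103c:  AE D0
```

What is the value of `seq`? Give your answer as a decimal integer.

`seq` is the first field, at byte offset 0, occupying 2 bytes.
Bytes at offsets 0..1: 85 65.
In little-endian order the low byte comes first in memory.
Reassemble most-significant byte first: 65 85 → 0x6585.
0x6585 = 25989.

25989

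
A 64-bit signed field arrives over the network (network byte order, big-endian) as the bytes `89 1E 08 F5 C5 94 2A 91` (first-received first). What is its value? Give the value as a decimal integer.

-8566399589537273199

In big-endian order the high byte comes first in memory.
The bytes are already most-significant first: 0x891E08F5C5942A91.
Top bit is set, so as a signed 64-bit value this is 0x891E08F5C5942A91 − 2^64 = -8566399589537273199.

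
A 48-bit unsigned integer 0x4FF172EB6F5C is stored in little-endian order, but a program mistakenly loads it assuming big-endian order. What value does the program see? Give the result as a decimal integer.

101635761303887

Stored little-endian, the bytes at ascending addresses are 5C 6F EB 72 F1 4F.
Read back as big-endian, the last byte is least significant, giving 0x5C6FEB72F14F.
0x5C6FEB72F14F = 101635761303887.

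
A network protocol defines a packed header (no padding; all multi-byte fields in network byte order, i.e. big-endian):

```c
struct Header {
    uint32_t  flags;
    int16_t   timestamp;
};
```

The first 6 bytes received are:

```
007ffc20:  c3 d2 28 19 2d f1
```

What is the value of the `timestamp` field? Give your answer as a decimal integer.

11761

`timestamp` follows `flags` (4 bytes), so it starts at byte offset 4 and occupies 2 bytes.
Bytes at offsets 4..5: 2D F1.
Big-endian stores the most-significant byte at the lowest address.
The bytes are already most-significant first: 0x2DF1.
0x2DF1 = 11761.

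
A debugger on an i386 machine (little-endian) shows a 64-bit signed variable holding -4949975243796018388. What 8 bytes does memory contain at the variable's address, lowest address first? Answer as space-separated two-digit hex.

2C 8B 8F EA BD 27 4E BB

Two's complement of -4949975243796018388 in 64 bits: 4949975243796018388 = 0x44B1D842157074D4; invert → 0xBB4E27BDEA8F8B2B; add 1 → 0xBB4E27BDEA8F8B2C.
Split into bytes (most-significant first): BB 4E 27 BD EA 8F 8B 2C.
Little-endian stores the least-significant byte at the lowest address.
So at ascending addresses the bytes are 2C 8B 8F EA BD 27 4E BB.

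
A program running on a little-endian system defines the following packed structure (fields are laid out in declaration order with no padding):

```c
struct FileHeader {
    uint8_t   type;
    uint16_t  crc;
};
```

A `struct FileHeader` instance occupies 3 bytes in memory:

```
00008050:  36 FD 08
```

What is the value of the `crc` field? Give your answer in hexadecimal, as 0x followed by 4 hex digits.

0x08FD

`crc` follows `type` (1 byte), so it starts at byte offset 1 and occupies 2 bytes.
Bytes at offsets 1..2: FD 08.
Little-endian stores the least-significant byte at the lowest address.
Reassemble most-significant byte first: 08 FD → 0x08FD.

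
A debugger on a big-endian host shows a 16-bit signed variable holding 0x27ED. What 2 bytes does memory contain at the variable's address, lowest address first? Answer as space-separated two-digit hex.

27 ED

Split into bytes (most-significant first): 27 ED.
In big-endian order the high byte comes first in memory.
So the memory order matches the most-significant-first order: 27 ED.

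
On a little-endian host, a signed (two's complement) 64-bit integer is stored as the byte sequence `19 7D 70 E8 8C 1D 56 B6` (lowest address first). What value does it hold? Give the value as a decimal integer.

In little-endian order the low byte comes first in memory.
Reassemble most-significant byte first: B6 56 1D 8C E8 70 7D 19 → 0xB6561D8CE8707D19.
Top bit is set, so as a signed 64-bit value this is 0xB6561D8CE8707D19 − 2^64 = -5308022619777237735.

-5308022619777237735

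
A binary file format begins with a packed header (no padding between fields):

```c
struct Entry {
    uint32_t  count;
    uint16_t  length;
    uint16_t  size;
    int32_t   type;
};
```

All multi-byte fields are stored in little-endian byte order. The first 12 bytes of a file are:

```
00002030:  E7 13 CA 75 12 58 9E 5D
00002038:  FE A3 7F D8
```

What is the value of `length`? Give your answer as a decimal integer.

22546

`length` follows `count` (4 bytes), so it starts at byte offset 4 and occupies 2 bytes.
Bytes at offsets 4..5: 12 58.
Little-endian: lowest address holds the least-significant byte.
Reassemble most-significant byte first: 58 12 → 0x5812.
0x5812 = 22546.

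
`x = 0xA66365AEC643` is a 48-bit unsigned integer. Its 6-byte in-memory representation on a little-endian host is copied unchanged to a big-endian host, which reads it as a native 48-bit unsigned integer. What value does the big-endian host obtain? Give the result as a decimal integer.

74520608465830

Stored little-endian, the bytes at ascending addresses are 43 C6 AE 65 63 A6.
Read back as big-endian, the last byte is least significant, giving 0x43C6AE6563A6.
0x43C6AE6563A6 = 74520608465830.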